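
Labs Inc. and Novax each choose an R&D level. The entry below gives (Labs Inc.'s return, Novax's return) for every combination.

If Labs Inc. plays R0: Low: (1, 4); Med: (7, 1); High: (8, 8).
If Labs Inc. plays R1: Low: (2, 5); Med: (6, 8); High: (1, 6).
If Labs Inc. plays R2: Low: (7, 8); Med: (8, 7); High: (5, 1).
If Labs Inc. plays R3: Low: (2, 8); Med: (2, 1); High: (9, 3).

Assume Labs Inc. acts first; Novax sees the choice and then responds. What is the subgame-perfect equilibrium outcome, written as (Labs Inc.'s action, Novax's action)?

Work backward from Novax's decision.
- R0: Novax compares 4, 1, 8 and picks High; Labs Inc. would get 8.
- R1: Novax compares 5, 8, 6 and picks Med; Labs Inc. would get 6.
- R2: Novax compares 8, 7, 1 and picks Low; Labs Inc. would get 7.
- R3: Novax compares 8, 1, 3 and picks Low; Labs Inc. would get 2.
Maximizing over 8, 6, 7, 2, Labs Inc. chooses R0. Subgame-perfect outcome: (R0, High) with payoffs (8, 8).

(R0, High)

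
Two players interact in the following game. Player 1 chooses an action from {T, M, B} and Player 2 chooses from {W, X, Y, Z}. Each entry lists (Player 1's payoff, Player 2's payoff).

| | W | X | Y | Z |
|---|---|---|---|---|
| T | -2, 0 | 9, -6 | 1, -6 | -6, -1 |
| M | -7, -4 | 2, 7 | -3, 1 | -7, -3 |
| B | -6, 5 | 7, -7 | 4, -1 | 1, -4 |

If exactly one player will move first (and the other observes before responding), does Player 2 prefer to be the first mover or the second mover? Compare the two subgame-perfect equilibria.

If Player 1 leads: Player 2's best replies are T→W, M→X, B→W; Player 1's induced payoffs -2, 2, -6; outcome (M, X), payoffs (2, 7).
If Player 2 leads: Player 1's best replies are W→T, X→T, Y→B, Z→B; Player 2's induced payoffs 0, -6, -1, -4; outcome (T, W), payoffs (-2, 0).
Player 2 gets 0 moving first and 7 moving second, so Player 2 prefers to move second.

second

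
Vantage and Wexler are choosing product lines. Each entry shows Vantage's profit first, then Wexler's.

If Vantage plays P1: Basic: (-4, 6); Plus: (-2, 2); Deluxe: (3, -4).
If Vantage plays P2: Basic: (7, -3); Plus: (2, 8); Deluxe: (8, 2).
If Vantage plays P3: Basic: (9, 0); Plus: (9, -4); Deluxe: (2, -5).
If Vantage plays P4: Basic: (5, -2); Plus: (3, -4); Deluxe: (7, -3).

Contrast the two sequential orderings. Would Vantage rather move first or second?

If Vantage leads: Wexler's best replies are P1→Basic, P2→Plus, P3→Basic, P4→Basic; Vantage's induced payoffs -4, 2, 9, 5; outcome (P3, Basic), payoffs (9, 0).
If Wexler leads: Vantage's best replies are Basic→P3, Plus→P3, Deluxe→P2; Wexler's induced payoffs 0, -4, 2; outcome (P2, Deluxe), payoffs (8, 2).
Vantage gets 9 moving first and 8 moving second, so Vantage prefers to move first.

first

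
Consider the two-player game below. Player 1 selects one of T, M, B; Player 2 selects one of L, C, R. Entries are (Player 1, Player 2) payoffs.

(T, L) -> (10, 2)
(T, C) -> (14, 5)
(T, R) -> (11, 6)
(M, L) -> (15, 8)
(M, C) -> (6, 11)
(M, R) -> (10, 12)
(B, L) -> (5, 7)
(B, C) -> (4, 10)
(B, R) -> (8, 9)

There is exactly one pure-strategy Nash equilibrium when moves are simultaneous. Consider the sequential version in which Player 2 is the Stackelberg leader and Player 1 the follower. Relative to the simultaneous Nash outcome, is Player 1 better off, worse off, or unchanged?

Work backward from Player 1's decision.
- L: BR = M, leader payoff 8.
- C: BR = T, leader payoff 5.
- R: BR = T, leader payoff 6.
Maximizing over 8, 5, 6, Player 2 chooses L. Subgame-perfect outcome: (M, L) with payoffs (15, 8).
For the simultaneous game, intersect best replies.
Player 1's best replies: L→M; C→T; R→T.
Player 2's best replies: T→R; M→R; B→C.
The unique mutual best reply is (T, R), giving (11, 6).
Player 1 earns 15 sequentially versus 11 at the Nash outcome: better off.

better off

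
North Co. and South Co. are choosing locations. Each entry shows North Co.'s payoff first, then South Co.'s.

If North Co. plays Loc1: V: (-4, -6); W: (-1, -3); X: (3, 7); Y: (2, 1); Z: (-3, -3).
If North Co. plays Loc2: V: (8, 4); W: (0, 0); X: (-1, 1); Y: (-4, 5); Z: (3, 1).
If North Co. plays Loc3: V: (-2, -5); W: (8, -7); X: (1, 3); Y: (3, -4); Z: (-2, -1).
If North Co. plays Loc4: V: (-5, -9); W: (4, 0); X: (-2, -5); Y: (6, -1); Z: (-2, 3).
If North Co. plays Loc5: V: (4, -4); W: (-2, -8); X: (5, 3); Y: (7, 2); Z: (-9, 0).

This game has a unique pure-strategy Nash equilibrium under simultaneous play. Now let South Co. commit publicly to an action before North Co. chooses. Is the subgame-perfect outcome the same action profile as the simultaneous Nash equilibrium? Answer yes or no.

no

North Co. best-responds to each possible South Co. move:
- V → North Co. plays Loc2 (best of -4, 8, -2, -5, 4); South Co. gets 4.
- W → North Co. plays Loc3 (best of -1, 0, 8, 4, -2); South Co. gets -7.
- X → North Co. plays Loc5 (best of 3, -1, 1, -2, 5); South Co. gets 3.
- Y → North Co. plays Loc5 (best of 2, -4, 3, 6, 7); South Co. gets 2.
- Z → North Co. plays Loc2 (best of -3, 3, -2, -2, -9); South Co. gets 1.
Among 4, -7, 3, 2, 1, the best is 4 at V. Subgame-perfect outcome: (Loc2, V) with payoffs (8, 4).
Under simultaneous play:
North Co.'s best replies: V→Loc2; W→Loc3; X→Loc5; Y→Loc5; Z→Loc2.
South Co.'s best replies: Loc1→X; Loc2→Y; Loc3→X; Loc4→Z; Loc5→X.
The unique mutual best reply is (Loc5, X), giving (5, 3).
Sequential outcome (Loc2, V) differs from the Nash profile (Loc5, X).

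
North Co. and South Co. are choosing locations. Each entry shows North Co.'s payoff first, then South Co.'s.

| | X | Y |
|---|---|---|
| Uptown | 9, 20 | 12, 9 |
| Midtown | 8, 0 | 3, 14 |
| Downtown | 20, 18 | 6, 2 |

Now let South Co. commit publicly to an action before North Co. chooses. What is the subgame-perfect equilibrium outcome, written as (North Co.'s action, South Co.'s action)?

Backward induction with South Co. moving first.
- X: North Co. compares 9, 8, 20 and picks Downtown; South Co. would get 18.
- Y: North Co. compares 12, 3, 6 and picks Uptown; South Co. would get 9.
Maximizing over 18, 9, South Co. chooses X. Subgame-perfect outcome: (Downtown, X) with payoffs (20, 18).

(Downtown, X)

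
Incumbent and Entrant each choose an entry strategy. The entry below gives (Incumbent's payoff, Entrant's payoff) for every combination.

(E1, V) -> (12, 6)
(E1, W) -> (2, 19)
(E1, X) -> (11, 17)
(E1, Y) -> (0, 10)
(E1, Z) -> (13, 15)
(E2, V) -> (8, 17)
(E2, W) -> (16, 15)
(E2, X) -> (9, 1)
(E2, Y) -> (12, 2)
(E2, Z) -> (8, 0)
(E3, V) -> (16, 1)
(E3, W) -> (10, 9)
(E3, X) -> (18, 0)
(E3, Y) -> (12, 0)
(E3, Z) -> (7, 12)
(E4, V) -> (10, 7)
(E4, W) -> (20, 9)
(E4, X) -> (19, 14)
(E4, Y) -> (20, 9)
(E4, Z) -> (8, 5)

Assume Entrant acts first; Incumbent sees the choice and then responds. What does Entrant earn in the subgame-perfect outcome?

Backward induction with Entrant moving first.
- V: Incumbent compares 12, 8, 16, 10 and picks E3; Entrant would get 1.
- W: Incumbent compares 2, 16, 10, 20 and picks E4; Entrant would get 9.
- X: Incumbent compares 11, 9, 18, 19 and picks E4; Entrant would get 14.
- Y: Incumbent compares 0, 12, 12, 20 and picks E4; Entrant would get 9.
- Z: Incumbent compares 13, 8, 7, 8 and picks E1; Entrant would get 15.
Among 1, 9, 14, 9, 15, the best is 15 at Z. Subgame-perfect outcome: (E1, Z) with payoffs (13, 15).

15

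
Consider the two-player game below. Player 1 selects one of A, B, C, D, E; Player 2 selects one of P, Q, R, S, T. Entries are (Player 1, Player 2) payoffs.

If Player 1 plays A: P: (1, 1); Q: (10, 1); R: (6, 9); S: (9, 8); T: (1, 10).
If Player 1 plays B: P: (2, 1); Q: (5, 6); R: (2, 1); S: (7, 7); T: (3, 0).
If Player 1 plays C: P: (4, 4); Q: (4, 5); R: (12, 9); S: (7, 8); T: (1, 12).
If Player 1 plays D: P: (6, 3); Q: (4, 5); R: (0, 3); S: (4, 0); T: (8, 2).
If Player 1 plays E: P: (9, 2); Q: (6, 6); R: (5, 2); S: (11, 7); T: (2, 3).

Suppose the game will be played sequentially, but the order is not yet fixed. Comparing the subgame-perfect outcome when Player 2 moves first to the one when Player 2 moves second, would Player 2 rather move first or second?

If Player 1 leads: Player 2's best replies are A→T, B→S, C→T, D→Q, E→S; Player 1's induced payoffs 1, 7, 1, 4, 11; outcome (E, S), payoffs (11, 7).
If Player 2 leads: Player 1's best replies are P→E, Q→A, R→C, S→E, T→D; Player 2's induced payoffs 2, 1, 9, 7, 2; outcome (C, R), payoffs (12, 9).
Player 2 gets 9 moving first and 7 moving second, so Player 2 prefers to move first.

first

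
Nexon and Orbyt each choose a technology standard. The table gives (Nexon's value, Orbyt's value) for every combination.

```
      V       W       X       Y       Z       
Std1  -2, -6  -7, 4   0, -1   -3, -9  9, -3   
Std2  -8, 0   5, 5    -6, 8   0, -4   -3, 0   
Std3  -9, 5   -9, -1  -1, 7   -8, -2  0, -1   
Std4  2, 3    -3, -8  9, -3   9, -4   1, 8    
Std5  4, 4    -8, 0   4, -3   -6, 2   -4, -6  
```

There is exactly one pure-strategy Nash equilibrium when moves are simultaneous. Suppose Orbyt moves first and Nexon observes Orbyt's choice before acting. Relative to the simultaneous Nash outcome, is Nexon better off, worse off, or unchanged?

Work backward from Nexon's decision.
- V → Nexon plays Std5 (best of -2, -8, -9, 2, 4); Orbyt gets 4.
- W → Nexon plays Std2 (best of -7, 5, -9, -3, -8); Orbyt gets 5.
- X → Nexon plays Std4 (best of 0, -6, -1, 9, 4); Orbyt gets -3.
- Y → Nexon plays Std4 (best of -3, 0, -8, 9, -6); Orbyt gets -4.
- Z → Nexon plays Std1 (best of 9, -3, 0, 1, -4); Orbyt gets -3.
Orbyt's induced payoffs are 4, 5, -3, -4, -3, so Orbyt commits to W. Subgame-perfect outcome: (Std2, W) with payoffs (5, 5).
Under simultaneous play:
Nexon's best replies: V→Std5; W→Std2; X→Std4; Y→Std4; Z→Std1.
Orbyt's best replies: Std1→W; Std2→X; Std3→X; Std4→Z; Std5→V.
The unique mutual best reply is (Std5, V), giving (4, 4).
Nexon earns 5 sequentially versus 4 at the Nash outcome: better off.

better off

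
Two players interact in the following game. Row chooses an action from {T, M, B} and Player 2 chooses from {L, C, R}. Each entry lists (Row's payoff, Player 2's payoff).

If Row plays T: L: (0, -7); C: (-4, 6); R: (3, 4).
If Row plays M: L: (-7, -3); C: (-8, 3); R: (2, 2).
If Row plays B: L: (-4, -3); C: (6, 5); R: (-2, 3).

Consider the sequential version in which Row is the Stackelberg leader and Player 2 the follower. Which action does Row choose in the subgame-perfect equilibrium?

B

Player 2 best-responds to each possible Row move:
- T → Player 2 plays C (best of -7, 6, 4); Row gets -4.
- M → Player 2 plays C (best of -3, 3, 2); Row gets -8.
- B → Player 2 plays C (best of -3, 5, 3); Row gets 6.
Among -4, -8, 6, the best is 6 at B. Subgame-perfect outcome: (B, C) with payoffs (6, 5).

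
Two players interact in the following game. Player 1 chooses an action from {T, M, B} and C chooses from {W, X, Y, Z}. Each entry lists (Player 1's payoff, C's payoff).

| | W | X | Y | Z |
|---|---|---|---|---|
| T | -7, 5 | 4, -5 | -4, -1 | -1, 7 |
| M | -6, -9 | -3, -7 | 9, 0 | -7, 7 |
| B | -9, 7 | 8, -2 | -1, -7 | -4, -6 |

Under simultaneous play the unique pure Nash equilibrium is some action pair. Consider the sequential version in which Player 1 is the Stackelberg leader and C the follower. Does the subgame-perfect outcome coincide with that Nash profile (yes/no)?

Solve by backward induction (Player 1 leads).
- T: BR = Z, leader payoff -1.
- M: BR = Z, leader payoff -7.
- B: BR = W, leader payoff -9.
Among -1, -7, -9, the best is -1 at T. Subgame-perfect outcome: (T, Z) with payoffs (-1, 7).
Under simultaneous play:
Player 1's best replies: W→M; X→B; Y→M; Z→T.
C's best replies: T→Z; M→Z; B→W.
Only (T, Z) has each player best-responding; Nash payoffs (-1, 7).
Sequential outcome (T, Z) coincides with the Nash profile (T, Z).

yes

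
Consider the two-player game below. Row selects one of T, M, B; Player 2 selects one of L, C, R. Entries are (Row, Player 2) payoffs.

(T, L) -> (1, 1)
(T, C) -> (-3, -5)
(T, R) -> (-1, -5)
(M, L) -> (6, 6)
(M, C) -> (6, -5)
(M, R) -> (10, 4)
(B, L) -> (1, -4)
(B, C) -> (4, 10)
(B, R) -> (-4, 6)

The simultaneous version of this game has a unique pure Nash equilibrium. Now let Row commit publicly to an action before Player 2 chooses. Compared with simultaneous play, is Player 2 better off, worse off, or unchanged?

unchanged

Backward induction with Row moving first.
- T: Player 2 compares 1, -5, -5 and picks L; Row would get 1.
- M: Player 2 compares 6, -5, 4 and picks L; Row would get 6.
- B: Player 2 compares -4, 10, 6 and picks C; Row would get 4.
Among 1, 6, 4, the best is 6 at M. Subgame-perfect outcome: (M, L) with payoffs (6, 6).
Now find the simultaneous Nash equilibrium.
Row's best replies: L→M; C→M; R→M.
Player 2's best replies: T→L; M→L; B→C.
The unique mutual best reply is (M, L), giving (6, 6).
Player 2 earns 6 sequentially versus 6 at the Nash outcome: unchanged.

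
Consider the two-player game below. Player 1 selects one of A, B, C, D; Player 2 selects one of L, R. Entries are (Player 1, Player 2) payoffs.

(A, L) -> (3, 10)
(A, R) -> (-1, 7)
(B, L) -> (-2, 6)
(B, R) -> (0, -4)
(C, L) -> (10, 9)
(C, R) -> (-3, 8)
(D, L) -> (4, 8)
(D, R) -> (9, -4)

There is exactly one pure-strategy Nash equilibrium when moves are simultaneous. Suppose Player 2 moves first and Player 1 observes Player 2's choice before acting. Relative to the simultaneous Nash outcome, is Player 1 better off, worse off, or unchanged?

unchanged

Solve by backward induction (Player 2 leads).
- L: BR = C, leader payoff 9.
- R: BR = D, leader payoff -4.
Among 9, -4, the best is 9 at L. Subgame-perfect outcome: (C, L) with payoffs (10, 9).
Under simultaneous play:
Player 1's best replies: L→C; R→D.
Player 2's best replies: A→L; B→L; C→L; D→L.
Only (C, L) has each player best-responding; Nash payoffs (10, 9).
Player 1 earns 10 sequentially versus 10 at the Nash outcome: unchanged.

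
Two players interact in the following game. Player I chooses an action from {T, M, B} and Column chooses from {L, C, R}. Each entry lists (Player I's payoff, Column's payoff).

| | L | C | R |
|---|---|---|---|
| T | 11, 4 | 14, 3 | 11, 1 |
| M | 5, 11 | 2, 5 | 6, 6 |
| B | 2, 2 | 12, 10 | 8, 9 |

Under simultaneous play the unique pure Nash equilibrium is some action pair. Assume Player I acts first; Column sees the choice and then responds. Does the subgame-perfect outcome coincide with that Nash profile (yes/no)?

no

Work backward from Column's decision.
- T: Column compares 4, 3, 1 and picks L; Player I would get 11.
- M: Column compares 11, 5, 6 and picks L; Player I would get 5.
- B: Column compares 2, 10, 9 and picks C; Player I would get 12.
Among 11, 5, 12, the best is 12 at B. Subgame-perfect outcome: (B, C) with payoffs (12, 10).
Now find the simultaneous Nash equilibrium.
Player I's best replies: L→T; C→T; R→T.
Column's best replies: T→L; M→L; B→C.
The unique mutual best reply is (T, L), giving (11, 4).
Sequential outcome (B, C) differs from the Nash profile (T, L).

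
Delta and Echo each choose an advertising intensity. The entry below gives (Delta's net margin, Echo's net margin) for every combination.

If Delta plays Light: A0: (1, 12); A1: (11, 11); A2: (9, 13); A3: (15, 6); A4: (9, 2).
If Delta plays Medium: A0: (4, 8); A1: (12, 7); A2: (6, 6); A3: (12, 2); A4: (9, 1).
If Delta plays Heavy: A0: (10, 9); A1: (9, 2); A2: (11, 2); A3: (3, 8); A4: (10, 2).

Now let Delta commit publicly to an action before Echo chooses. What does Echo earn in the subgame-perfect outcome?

Work backward from Echo's decision.
- Light → Echo plays A2 (best of 12, 11, 13, 6, 2); Delta gets 9.
- Medium → Echo plays A0 (best of 8, 7, 6, 2, 1); Delta gets 4.
- Heavy → Echo plays A0 (best of 9, 2, 2, 8, 2); Delta gets 10.
Delta's induced payoffs are 9, 4, 10, so Delta commits to Heavy. Subgame-perfect outcome: (Heavy, A0) with payoffs (10, 9).

9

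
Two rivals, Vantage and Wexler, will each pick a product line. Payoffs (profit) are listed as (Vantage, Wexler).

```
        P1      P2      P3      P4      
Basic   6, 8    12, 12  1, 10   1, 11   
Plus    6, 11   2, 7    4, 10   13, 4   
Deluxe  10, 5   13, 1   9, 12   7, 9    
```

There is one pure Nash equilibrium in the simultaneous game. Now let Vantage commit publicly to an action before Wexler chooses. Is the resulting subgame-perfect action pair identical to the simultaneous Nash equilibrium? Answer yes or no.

Work backward from Wexler's decision.
- Basic: Wexler compares 8, 12, 10, 11 and picks P2; Vantage would get 12.
- Plus: Wexler compares 11, 7, 10, 4 and picks P1; Vantage would get 6.
- Deluxe: Wexler compares 5, 1, 12, 9 and picks P3; Vantage would get 9.
Among 12, 6, 9, the best is 12 at Basic. Subgame-perfect outcome: (Basic, P2) with payoffs (12, 12).
Now find the simultaneous Nash equilibrium.
Vantage's best replies: P1→Deluxe; P2→Deluxe; P3→Deluxe; P4→Plus.
Wexler's best replies: Basic→P2; Plus→P1; Deluxe→P3.
Only (Deluxe, P3) has each player best-responding; Nash payoffs (9, 12).
Sequential outcome (Basic, P2) differs from the Nash profile (Deluxe, P3).

no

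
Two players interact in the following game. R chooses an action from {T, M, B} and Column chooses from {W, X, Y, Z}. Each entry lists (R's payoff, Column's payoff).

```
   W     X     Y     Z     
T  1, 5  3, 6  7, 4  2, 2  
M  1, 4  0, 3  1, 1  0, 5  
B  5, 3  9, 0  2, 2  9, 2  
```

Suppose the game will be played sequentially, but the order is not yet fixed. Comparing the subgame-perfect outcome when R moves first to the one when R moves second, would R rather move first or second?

If R leads: Column's best replies are T→X, M→Z, B→W; R's induced payoffs 3, 0, 5; outcome (B, W), payoffs (5, 3).
If Column leads: R's best replies are W→B, X→B, Y→T, Z→B; Column's induced payoffs 3, 0, 4, 2; outcome (T, Y), payoffs (7, 4).
R gets 5 moving first and 7 moving second, so R prefers to move second.

second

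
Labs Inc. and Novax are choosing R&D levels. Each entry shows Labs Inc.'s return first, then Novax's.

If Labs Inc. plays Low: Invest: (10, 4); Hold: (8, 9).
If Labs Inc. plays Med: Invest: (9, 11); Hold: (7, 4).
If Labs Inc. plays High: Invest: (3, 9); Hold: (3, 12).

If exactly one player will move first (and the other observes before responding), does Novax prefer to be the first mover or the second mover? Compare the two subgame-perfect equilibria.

If Labs Inc. leads: Novax's best replies are Low→Hold, Med→Invest, High→Hold; Labs Inc.'s induced payoffs 8, 9, 3; outcome (Med, Invest), payoffs (9, 11).
If Novax leads: Labs Inc.'s best replies are Invest→Low, Hold→Low; Novax's induced payoffs 4, 9; outcome (Low, Hold), payoffs (8, 9).
Novax gets 9 moving first and 11 moving second, so Novax prefers to move second.

second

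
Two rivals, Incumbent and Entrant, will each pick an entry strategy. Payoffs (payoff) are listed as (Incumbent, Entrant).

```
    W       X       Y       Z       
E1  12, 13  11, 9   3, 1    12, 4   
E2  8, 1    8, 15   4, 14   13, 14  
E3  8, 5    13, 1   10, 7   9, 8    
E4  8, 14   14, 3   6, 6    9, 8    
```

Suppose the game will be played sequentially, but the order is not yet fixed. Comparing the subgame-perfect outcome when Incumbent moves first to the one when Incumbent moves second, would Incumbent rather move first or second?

If Incumbent leads: Entrant's best replies are E1→W, E2→X, E3→Z, E4→W; Incumbent's induced payoffs 12, 8, 9, 8; outcome (E1, W), payoffs (12, 13).
If Entrant leads: Incumbent's best replies are W→E1, X→E4, Y→E3, Z→E2; Entrant's induced payoffs 13, 3, 7, 14; outcome (E2, Z), payoffs (13, 14).
Incumbent gets 12 moving first and 13 moving second, so Incumbent prefers to move second.

second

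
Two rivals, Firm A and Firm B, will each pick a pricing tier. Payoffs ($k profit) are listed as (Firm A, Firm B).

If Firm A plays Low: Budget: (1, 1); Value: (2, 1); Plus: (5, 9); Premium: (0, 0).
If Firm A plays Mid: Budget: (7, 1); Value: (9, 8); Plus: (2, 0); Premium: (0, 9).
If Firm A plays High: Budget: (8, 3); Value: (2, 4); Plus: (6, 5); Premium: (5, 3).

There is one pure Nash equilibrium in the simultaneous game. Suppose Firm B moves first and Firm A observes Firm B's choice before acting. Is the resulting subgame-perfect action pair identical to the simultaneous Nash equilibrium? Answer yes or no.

Solve by backward induction (Firm B leads).
- Budget: BR = High, leader payoff 3.
- Value: BR = Mid, leader payoff 8.
- Plus: BR = High, leader payoff 5.
- Premium: BR = High, leader payoff 3.
Firm B's induced payoffs are 3, 8, 5, 3, so Firm B commits to Value. Subgame-perfect outcome: (Mid, Value) with payoffs (9, 8).
Under simultaneous play:
Firm A's best replies: Budget→High; Value→Mid; Plus→High; Premium→High.
Firm B's best replies: Low→Plus; Mid→Premium; High→Plus.
The unique mutual best reply is (High, Plus), giving (6, 5).
Sequential outcome (Mid, Value) differs from the Nash profile (High, Plus).

no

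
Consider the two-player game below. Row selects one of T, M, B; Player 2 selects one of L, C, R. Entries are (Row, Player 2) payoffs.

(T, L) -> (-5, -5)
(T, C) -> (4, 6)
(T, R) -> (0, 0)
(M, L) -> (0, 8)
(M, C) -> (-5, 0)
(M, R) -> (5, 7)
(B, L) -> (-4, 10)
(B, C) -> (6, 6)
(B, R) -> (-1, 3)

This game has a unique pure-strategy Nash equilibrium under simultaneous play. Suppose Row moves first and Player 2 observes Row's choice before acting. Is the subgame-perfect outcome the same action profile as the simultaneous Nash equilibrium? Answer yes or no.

no

Player 2 best-responds to each possible Row move:
- T → Player 2 plays C (best of -5, 6, 0); Row gets 4.
- M → Player 2 plays L (best of 8, 0, 7); Row gets 0.
- B → Player 2 plays L (best of 10, 6, 3); Row gets -4.
Maximizing over 4, 0, -4, Row chooses T. Subgame-perfect outcome: (T, C) with payoffs (4, 6).
For the simultaneous game, intersect best replies.
Row's best replies: L→M; C→B; R→M.
Player 2's best replies: T→C; M→L; B→L.
The unique mutual best reply is (M, L), giving (0, 8).
Sequential outcome (T, C) differs from the Nash profile (M, L).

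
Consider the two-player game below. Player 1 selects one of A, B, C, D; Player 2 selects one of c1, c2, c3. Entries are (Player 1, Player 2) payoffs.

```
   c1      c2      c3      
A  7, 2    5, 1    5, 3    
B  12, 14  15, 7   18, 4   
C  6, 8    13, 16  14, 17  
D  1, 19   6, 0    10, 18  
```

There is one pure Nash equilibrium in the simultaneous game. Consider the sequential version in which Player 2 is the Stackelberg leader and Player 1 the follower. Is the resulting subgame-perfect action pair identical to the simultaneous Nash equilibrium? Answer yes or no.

yes

Player 1 best-responds to each possible Player 2 move:
- c1 → Player 1 plays B (best of 7, 12, 6, 1); Player 2 gets 14.
- c2 → Player 1 plays B (best of 5, 15, 13, 6); Player 2 gets 7.
- c3 → Player 1 plays B (best of 5, 18, 14, 10); Player 2 gets 4.
Maximizing over 14, 7, 4, Player 2 chooses c1. Subgame-perfect outcome: (B, c1) with payoffs (12, 14).
Under simultaneous play:
Player 1's best replies: c1→B; c2→B; c3→B.
Player 2's best replies: A→c3; B→c1; C→c3; D→c1.
The unique mutual best reply is (B, c1), giving (12, 14).
Sequential outcome (B, c1) coincides with the Nash profile (B, c1).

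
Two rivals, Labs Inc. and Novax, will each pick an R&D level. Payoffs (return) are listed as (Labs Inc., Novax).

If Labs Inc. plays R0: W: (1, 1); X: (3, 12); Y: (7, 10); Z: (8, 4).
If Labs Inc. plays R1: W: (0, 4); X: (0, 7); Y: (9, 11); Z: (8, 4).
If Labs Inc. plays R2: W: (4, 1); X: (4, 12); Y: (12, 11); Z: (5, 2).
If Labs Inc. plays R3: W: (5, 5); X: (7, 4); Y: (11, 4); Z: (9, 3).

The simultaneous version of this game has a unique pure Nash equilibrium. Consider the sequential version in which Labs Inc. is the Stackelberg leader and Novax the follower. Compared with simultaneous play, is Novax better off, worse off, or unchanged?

better off

Solve by backward induction (Labs Inc. leads).
- R0: BR = X, leader payoff 3.
- R1: BR = Y, leader payoff 9.
- R2: BR = X, leader payoff 4.
- R3: BR = W, leader payoff 5.
Among 3, 9, 4, 5, the best is 9 at R1. Subgame-perfect outcome: (R1, Y) with payoffs (9, 11).
Now find the simultaneous Nash equilibrium.
Labs Inc.'s best replies: W→R3; X→R3; Y→R2; Z→R3.
Novax's best replies: R0→X; R1→Y; R2→X; R3→W.
The unique mutual best reply is (R3, W), giving (5, 5).
Novax earns 11 sequentially versus 5 at the Nash outcome: better off.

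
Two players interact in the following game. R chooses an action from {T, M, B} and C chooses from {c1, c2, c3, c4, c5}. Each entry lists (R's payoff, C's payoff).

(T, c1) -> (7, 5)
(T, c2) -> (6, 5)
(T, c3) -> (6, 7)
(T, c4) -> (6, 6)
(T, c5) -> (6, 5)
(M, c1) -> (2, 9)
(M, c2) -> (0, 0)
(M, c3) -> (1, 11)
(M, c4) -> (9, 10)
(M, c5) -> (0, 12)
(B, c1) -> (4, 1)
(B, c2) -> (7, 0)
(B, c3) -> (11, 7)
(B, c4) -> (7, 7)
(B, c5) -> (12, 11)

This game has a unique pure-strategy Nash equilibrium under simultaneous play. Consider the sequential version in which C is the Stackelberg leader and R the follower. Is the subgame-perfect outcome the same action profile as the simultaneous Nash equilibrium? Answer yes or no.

R best-responds to each possible C move:
- c1: BR = T, leader payoff 5.
- c2: BR = B, leader payoff 0.
- c3: BR = B, leader payoff 7.
- c4: BR = M, leader payoff 10.
- c5: BR = B, leader payoff 11.
C's induced payoffs are 5, 0, 7, 10, 11, so C commits to c5. Subgame-perfect outcome: (B, c5) with payoffs (12, 11).
Now find the simultaneous Nash equilibrium.
R's best replies: c1→T; c2→B; c3→B; c4→M; c5→B.
C's best replies: T→c3; M→c5; B→c5.
Only (B, c5) has each player best-responding; Nash payoffs (12, 11).
Sequential outcome (B, c5) coincides with the Nash profile (B, c5).

yes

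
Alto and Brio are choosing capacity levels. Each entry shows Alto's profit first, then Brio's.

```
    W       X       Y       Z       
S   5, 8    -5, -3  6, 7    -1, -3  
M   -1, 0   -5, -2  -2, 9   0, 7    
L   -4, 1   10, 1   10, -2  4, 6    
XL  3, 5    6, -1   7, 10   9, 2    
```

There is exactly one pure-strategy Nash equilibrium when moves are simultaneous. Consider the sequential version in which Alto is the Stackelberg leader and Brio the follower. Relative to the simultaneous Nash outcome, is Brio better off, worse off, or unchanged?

better off

Solve by backward induction (Alto leads).
- S: Brio compares 8, -3, 7, -3 and picks W; Alto would get 5.
- M: Brio compares 0, -2, 9, 7 and picks Y; Alto would get -2.
- L: Brio compares 1, 1, -2, 6 and picks Z; Alto would get 4.
- XL: Brio compares 5, -1, 10, 2 and picks Y; Alto would get 7.
Maximizing over 5, -2, 4, 7, Alto chooses XL. Subgame-perfect outcome: (XL, Y) with payoffs (7, 10).
Under simultaneous play:
Alto's best replies: W→S; X→L; Y→L; Z→XL.
Brio's best replies: S→W; M→Y; L→Z; XL→Y.
Only (S, W) has each player best-responding; Nash payoffs (5, 8).
Brio earns 10 sequentially versus 8 at the Nash outcome: better off.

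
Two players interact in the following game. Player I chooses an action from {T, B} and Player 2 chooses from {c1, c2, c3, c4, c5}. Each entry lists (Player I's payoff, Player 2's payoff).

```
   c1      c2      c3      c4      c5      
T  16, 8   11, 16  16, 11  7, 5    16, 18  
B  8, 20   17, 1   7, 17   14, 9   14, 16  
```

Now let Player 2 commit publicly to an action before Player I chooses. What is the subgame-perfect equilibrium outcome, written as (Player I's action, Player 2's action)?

(T, c5)

Work backward from Player I's decision.
- c1: BR = T, leader payoff 8.
- c2: BR = B, leader payoff 1.
- c3: BR = T, leader payoff 11.
- c4: BR = B, leader payoff 9.
- c5: BR = T, leader payoff 18.
Maximizing over 8, 1, 11, 9, 18, Player 2 chooses c5. Subgame-perfect outcome: (T, c5) with payoffs (16, 18).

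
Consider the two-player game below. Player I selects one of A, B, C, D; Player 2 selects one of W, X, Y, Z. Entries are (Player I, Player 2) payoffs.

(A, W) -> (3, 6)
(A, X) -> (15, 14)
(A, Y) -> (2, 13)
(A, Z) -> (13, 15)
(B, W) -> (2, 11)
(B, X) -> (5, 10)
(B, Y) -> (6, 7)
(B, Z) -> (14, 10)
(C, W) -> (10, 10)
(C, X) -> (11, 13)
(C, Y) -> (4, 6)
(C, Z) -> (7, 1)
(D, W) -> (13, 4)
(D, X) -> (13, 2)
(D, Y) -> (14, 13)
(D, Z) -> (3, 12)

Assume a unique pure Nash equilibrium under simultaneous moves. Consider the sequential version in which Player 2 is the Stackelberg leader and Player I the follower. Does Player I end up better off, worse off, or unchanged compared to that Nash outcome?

better off

Backward induction with Player 2 moving first.
- W: BR = D, leader payoff 4.
- X: BR = A, leader payoff 14.
- Y: BR = D, leader payoff 13.
- Z: BR = B, leader payoff 10.
Among 4, 14, 13, 10, the best is 14 at X. Subgame-perfect outcome: (A, X) with payoffs (15, 14).
For the simultaneous game, intersect best replies.
Player I's best replies: W→D; X→A; Y→D; Z→B.
Player 2's best replies: A→Z; B→W; C→X; D→Y.
The unique mutual best reply is (D, Y), giving (14, 13).
Player I earns 15 sequentially versus 14 at the Nash outcome: better off.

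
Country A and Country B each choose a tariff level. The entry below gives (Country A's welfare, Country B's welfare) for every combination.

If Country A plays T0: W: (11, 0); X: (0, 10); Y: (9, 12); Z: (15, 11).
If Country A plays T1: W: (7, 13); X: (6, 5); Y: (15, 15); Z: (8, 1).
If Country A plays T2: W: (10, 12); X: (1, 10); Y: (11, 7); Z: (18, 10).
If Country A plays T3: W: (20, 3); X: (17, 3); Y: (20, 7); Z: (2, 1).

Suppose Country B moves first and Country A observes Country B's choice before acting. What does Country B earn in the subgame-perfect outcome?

10

Country A best-responds to each possible Country B move:
- W: Country A compares 11, 7, 10, 20 and picks T3; Country B would get 3.
- X: Country A compares 0, 6, 1, 17 and picks T3; Country B would get 3.
- Y: Country A compares 9, 15, 11, 20 and picks T3; Country B would get 7.
- Z: Country A compares 15, 8, 18, 2 and picks T2; Country B would get 10.
Maximizing over 3, 3, 7, 10, Country B chooses Z. Subgame-perfect outcome: (T2, Z) with payoffs (18, 10).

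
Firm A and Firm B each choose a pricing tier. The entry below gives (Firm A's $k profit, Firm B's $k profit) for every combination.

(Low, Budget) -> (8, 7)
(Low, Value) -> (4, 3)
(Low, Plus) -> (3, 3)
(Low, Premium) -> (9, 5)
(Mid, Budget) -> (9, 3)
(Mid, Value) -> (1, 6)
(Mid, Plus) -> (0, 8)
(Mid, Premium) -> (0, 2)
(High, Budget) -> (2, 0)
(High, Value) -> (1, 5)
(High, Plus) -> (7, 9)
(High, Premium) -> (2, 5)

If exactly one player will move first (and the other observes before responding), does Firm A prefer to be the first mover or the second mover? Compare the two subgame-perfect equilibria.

first

If Firm A leads: Firm B's best replies are Low→Budget, Mid→Plus, High→Plus; Firm A's induced payoffs 8, 0, 7; outcome (Low, Budget), payoffs (8, 7).
If Firm B leads: Firm A's best replies are Budget→Mid, Value→Low, Plus→High, Premium→Low; Firm B's induced payoffs 3, 3, 9, 5; outcome (High, Plus), payoffs (7, 9).
Firm A gets 8 moving first and 7 moving second, so Firm A prefers to move first.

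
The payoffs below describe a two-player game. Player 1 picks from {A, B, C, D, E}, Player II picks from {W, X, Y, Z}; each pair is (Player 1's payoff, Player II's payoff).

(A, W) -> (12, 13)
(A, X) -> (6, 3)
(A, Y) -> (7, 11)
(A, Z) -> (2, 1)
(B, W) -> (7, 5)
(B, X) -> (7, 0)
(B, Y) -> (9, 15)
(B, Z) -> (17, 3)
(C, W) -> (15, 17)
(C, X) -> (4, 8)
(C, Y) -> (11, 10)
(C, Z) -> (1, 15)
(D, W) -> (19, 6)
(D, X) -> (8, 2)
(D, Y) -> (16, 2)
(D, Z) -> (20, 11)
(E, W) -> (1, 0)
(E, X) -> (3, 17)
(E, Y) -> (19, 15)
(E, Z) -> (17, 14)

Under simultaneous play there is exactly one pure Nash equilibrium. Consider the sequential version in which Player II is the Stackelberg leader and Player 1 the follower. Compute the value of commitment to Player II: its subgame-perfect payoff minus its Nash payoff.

Backward induction with Player II moving first.
- W: Player 1 compares 12, 7, 15, 19, 1 and picks D; Player II would get 6.
- X: Player 1 compares 6, 7, 4, 8, 3 and picks D; Player II would get 2.
- Y: Player 1 compares 7, 9, 11, 16, 19 and picks E; Player II would get 15.
- Z: Player 1 compares 2, 17, 1, 20, 17 and picks D; Player II would get 11.
Maximizing over 6, 2, 15, 11, Player II chooses Y. Subgame-perfect outcome: (E, Y) with payoffs (19, 15).
Under simultaneous play:
Player 1's best replies: W→D; X→D; Y→E; Z→D.
Player II's best replies: A→W; B→Y; C→W; D→Z; E→X.
Only (D, Z) has each player best-responding; Nash payoffs (20, 11).
Player II's commitment gain: 15 − 11 = 4.

4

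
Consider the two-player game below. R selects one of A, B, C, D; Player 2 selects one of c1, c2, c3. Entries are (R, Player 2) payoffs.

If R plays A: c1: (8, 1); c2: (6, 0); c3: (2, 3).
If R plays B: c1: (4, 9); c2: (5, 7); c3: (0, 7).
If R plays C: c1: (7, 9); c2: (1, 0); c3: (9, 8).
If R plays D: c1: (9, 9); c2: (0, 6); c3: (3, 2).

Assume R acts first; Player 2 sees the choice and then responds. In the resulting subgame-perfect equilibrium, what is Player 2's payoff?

9

Work backward from Player 2's decision.
- A: BR = c3, leader payoff 2.
- B: BR = c1, leader payoff 4.
- C: BR = c1, leader payoff 7.
- D: BR = c1, leader payoff 9.
Among 2, 4, 7, 9, the best is 9 at D. Subgame-perfect outcome: (D, c1) with payoffs (9, 9).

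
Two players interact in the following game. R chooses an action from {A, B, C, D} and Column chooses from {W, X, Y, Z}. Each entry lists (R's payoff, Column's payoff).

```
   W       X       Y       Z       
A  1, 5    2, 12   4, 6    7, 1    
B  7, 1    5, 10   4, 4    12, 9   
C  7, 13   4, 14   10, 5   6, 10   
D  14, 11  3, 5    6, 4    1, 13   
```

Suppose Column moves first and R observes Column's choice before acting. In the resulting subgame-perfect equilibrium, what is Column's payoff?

Solve by backward induction (Column leads).
- W: BR = D, leader payoff 11.
- X: BR = B, leader payoff 10.
- Y: BR = C, leader payoff 5.
- Z: BR = B, leader payoff 9.
Among 11, 10, 5, 9, the best is 11 at W. Subgame-perfect outcome: (D, W) with payoffs (14, 11).

11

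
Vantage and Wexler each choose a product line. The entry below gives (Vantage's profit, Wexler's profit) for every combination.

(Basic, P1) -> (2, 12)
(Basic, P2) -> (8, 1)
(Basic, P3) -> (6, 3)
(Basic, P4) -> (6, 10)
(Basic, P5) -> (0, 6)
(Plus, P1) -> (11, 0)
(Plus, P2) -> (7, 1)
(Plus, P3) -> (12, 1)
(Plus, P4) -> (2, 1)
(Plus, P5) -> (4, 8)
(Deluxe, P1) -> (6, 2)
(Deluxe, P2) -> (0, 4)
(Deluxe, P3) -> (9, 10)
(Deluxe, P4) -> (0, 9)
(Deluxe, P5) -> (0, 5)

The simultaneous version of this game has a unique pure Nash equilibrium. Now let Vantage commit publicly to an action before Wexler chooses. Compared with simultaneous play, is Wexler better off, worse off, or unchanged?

better off

Work backward from Wexler's decision.
- Basic: BR = P1, leader payoff 2.
- Plus: BR = P5, leader payoff 4.
- Deluxe: BR = P3, leader payoff 9.
Among 2, 4, 9, the best is 9 at Deluxe. Subgame-perfect outcome: (Deluxe, P3) with payoffs (9, 10).
Under simultaneous play:
Vantage's best replies: P1→Plus; P2→Basic; P3→Plus; P4→Basic; P5→Plus.
Wexler's best replies: Basic→P1; Plus→P5; Deluxe→P3.
Only (Plus, P5) has each player best-responding; Nash payoffs (4, 8).
Wexler earns 10 sequentially versus 8 at the Nash outcome: better off.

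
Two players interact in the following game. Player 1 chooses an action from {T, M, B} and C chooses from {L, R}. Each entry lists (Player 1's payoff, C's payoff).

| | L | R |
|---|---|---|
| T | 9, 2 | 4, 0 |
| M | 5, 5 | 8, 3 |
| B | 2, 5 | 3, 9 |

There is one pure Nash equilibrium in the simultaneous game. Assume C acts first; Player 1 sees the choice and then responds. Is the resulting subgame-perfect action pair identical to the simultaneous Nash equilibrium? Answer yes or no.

Player 1 best-responds to each possible C move:
- L: BR = T, leader payoff 2.
- R: BR = M, leader payoff 3.
C's induced payoffs are 2, 3, so C commits to R. Subgame-perfect outcome: (M, R) with payoffs (8, 3).
Now find the simultaneous Nash equilibrium.
Player 1's best replies: L→T; R→M.
C's best replies: T→L; M→L; B→R.
The unique mutual best reply is (T, L), giving (9, 2).
Sequential outcome (M, R) differs from the Nash profile (T, L).

no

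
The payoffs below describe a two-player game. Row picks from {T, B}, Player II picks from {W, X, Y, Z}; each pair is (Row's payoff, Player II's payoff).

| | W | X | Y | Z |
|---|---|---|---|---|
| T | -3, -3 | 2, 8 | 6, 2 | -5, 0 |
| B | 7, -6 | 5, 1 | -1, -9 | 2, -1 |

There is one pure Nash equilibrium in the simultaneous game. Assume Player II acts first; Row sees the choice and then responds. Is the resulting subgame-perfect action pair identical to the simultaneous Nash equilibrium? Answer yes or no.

Solve by backward induction (Player II leads).
- W → Row plays B (best of -3, 7); Player II gets -6.
- X → Row plays B (best of 2, 5); Player II gets 1.
- Y → Row plays T (best of 6, -1); Player II gets 2.
- Z → Row plays B (best of -5, 2); Player II gets -1.
Maximizing over -6, 1, 2, -1, Player II chooses Y. Subgame-perfect outcome: (T, Y) with payoffs (6, 2).
Now find the simultaneous Nash equilibrium.
Row's best replies: W→B; X→B; Y→T; Z→B.
Player II's best replies: T→X; B→X.
Only (B, X) has each player best-responding; Nash payoffs (5, 1).
Sequential outcome (T, Y) differs from the Nash profile (B, X).

no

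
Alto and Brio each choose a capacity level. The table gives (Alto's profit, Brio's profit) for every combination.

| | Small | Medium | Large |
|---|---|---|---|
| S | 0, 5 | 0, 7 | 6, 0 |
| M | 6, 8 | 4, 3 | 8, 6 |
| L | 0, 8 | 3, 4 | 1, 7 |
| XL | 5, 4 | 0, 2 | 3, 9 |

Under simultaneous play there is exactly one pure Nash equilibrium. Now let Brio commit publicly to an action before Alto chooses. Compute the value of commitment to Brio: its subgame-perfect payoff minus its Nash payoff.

0

Backward induction with Brio moving first.
- Small: Alto compares 0, 6, 0, 5 and picks M; Brio would get 8.
- Medium: Alto compares 0, 4, 3, 0 and picks M; Brio would get 3.
- Large: Alto compares 6, 8, 1, 3 and picks M; Brio would get 6.
Among 8, 3, 6, the best is 8 at Small. Subgame-perfect outcome: (M, Small) with payoffs (6, 8).
For the simultaneous game, intersect best replies.
Alto's best replies: Small→M; Medium→M; Large→M.
Brio's best replies: S→Medium; M→Small; L→Small; XL→Large.
Only (M, Small) has each player best-responding; Nash payoffs (6, 8).
Brio's commitment gain: 8 − 8 = 0.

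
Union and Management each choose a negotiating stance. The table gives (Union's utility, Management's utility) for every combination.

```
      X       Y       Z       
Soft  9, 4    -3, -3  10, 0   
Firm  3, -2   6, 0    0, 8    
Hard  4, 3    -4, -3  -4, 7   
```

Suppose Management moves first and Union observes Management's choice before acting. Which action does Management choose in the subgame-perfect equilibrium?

X

Solve by backward induction (Management leads).
- X → Union plays Soft (best of 9, 3, 4); Management gets 4.
- Y → Union plays Firm (best of -3, 6, -4); Management gets 0.
- Z → Union plays Soft (best of 10, 0, -4); Management gets 0.
Among 4, 0, 0, the best is 4 at X. Subgame-perfect outcome: (Soft, X) with payoffs (9, 4).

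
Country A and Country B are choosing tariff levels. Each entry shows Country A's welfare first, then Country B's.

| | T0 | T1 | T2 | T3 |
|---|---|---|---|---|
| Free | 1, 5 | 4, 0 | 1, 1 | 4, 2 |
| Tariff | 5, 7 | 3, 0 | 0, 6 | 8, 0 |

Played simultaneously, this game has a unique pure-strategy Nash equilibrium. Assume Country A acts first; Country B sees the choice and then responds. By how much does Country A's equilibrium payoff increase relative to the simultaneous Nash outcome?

0

Work backward from Country B's decision.
- Free → Country B plays T0 (best of 5, 0, 1, 2); Country A gets 1.
- Tariff → Country B plays T0 (best of 7, 0, 6, 0); Country A gets 5.
Country A's induced payoffs are 1, 5, so Country A commits to Tariff. Subgame-perfect outcome: (Tariff, T0) with payoffs (5, 7).
Now find the simultaneous Nash equilibrium.
Country A's best replies: T0→Tariff; T1→Free; T2→Free; T3→Tariff.
Country B's best replies: Free→T0; Tariff→T0.
Only (Tariff, T0) has each player best-responding; Nash payoffs (5, 7).
Country A's commitment gain: 5 − 5 = 0.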